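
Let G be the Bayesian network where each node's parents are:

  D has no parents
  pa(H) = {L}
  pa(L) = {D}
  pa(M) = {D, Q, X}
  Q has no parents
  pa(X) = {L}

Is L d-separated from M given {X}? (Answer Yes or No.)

2 paths connect L and M; each must be blocked for d-separation to hold:
Path 1: L ← D → M
  D is a fork and D is not conditioned on — no node blocks this path, so it is active.
Path 2: L → X → M
  X is a chain here and X is conditioned on, so the path is blocked at X.
Because an active path exists, L and M are not d-separated.

No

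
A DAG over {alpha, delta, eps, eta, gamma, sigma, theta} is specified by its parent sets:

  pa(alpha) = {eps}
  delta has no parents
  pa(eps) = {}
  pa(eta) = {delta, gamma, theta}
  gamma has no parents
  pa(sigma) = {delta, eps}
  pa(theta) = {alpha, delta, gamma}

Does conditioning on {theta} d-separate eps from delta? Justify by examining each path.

No

There are 4 undirected paths between eps and delta; checking each against the conditioning set {theta}:
  1. eps → sigma ← delta — sigma:collider[blocks] ⇒ blocked
  2. eps → alpha → theta ← delta — alpha:chain[open]; theta:collider[open] ⇒ active
  3. eps → alpha → theta → eta ← delta — alpha:chain[open]; theta:chain[blocks]; eta:collider[blocks] ⇒ blocked
  4. eps → alpha → theta ← gamma → eta ← delta — alpha:chain[open]; theta:collider[open]; gamma:fork[open]; eta:collider[blocks] ⇒ blocked
Because an active path exists, eps and delta are not d-separated.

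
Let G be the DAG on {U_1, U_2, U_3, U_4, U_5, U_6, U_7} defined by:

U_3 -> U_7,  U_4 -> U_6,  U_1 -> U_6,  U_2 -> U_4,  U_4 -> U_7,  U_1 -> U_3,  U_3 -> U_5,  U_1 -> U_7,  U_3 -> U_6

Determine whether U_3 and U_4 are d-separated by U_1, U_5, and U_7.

We examine all 6 paths between U_3 and U_4:
Path 1: U_3 → U_7 ← U_4
  U_7 is a collider and U_7 is conditioned on, which opens it — no node blocks this path, so it is active.
Path 2: U_3 → U_7 ← U_1 → U_6 ← U_4
  U_1 is a fork here and U_1 is conditioned on, so the path is blocked at U_1.
Path 3: U_3 ← U_1 → U_7 ← U_4
  U_1 is a fork here and U_1 is conditioned on, so the path is blocked at U_1.
Path 4: U_3 ← U_1 → U_6 ← U_4
  U_1 is a fork here and U_1 is conditioned on, so the path is blocked at U_1.
Path 5: U_3 → U_6 ← U_4
  U_6 is a collider here and neither U_6 nor any of its descendants is conditioned on, so the collider stays closed — the path is blocked at U_6.
Path 6: U_3 → U_6 ← U_1 → U_7 ← U_4
  U_6 is a collider here and neither U_6 nor any of its descendants is conditioned on, so the collider stays closed — the path is blocked at U_6.
Since the path U_3 → U_7 ← U_4 is active, U_3 and U_4 are not d-separated given {U_1, U_5, U_7}.

No — U_3 and U_4 are not d-separated given {U_1, U_5, U_7}.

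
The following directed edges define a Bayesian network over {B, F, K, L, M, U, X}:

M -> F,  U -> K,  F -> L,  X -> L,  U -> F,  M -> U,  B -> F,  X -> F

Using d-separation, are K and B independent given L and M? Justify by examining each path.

No

2 paths connect K and B; each must be blocked for d-separation to hold:
Path 1: K ← U → F ← B
  U is a fork and U is not conditioned on; F is a collider and its descendant L is conditioned on, which opens it — no node blocks this path, so it is active.
Path 2: K ← U ← M → F ← B
  M is a fork here and M is conditioned on, so the path is blocked at M.
Because an active path exists, K and B are not d-separated.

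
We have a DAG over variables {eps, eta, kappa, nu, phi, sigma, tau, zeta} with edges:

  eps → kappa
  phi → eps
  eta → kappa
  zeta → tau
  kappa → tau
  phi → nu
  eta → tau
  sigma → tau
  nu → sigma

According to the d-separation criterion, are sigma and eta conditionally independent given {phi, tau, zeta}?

No — sigma and eta are not d-separated given {phi, tau, zeta}.

We examine all 4 paths between sigma and eta:
  1. sigma ← nu ← phi → eps → kappa ← eta — nu:chain[open]; phi:fork[blocks]; eps:chain[open]; kappa:collider[open] ⇒ blocked
  2. sigma ← nu ← phi → eps → kappa → tau ← eta — nu:chain[open]; phi:fork[blocks]; eps:chain[open]; kappa:chain[open]; tau:collider[open] ⇒ blocked
  3. sigma → tau ← eta — tau:collider[open] ⇒ active
  4. sigma → tau ← kappa ← eta — tau:collider[open]; kappa:chain[open] ⇒ active
Since the path sigma → tau ← eta is active, sigma and eta are not d-separated given {phi, tau, zeta}.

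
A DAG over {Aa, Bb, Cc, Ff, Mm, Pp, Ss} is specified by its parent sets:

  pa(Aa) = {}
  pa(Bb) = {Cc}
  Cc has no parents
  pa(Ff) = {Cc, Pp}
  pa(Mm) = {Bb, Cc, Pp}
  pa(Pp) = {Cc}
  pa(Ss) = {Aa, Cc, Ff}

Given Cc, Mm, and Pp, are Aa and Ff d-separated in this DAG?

We examine all 5 paths between Aa and Ff:
  1. Aa → Ss ← Ff — Ss:collider[blocks] ⇒ blocked
  2. Aa → Ss ← Cc → Mm ← Pp → Ff — Ss:collider[blocks]; Cc:fork[blocks]; Mm:collider[open]; Pp:fork[blocks] ⇒ blocked
  3. Aa → Ss ← Cc → Ff — Ss:collider[blocks]; Cc:fork[blocks] ⇒ blocked
  4. Aa → Ss ← Cc → Pp → Ff — Ss:collider[blocks]; Cc:fork[blocks]; Pp:chain[blocks] ⇒ blocked
  5. Aa → Ss ← Cc → Bb → Mm ← Pp → Ff — Ss:collider[blocks]; Cc:fork[blocks]; Bb:chain[open]; Mm:collider[open]; Pp:fork[blocks] ⇒ blocked
Since every path is blocked, d-separation holds.

Yes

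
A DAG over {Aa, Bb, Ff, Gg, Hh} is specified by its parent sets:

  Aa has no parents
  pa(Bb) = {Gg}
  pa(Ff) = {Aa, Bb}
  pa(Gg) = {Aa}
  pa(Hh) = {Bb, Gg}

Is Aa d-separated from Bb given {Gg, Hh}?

Enumerating the 3 paths from Aa to Bb and testing each for blocking by {Gg, Hh}:
Path 1: Aa → Gg → Bb
  Gg is a chain here and Gg is conditioned on, so the path is blocked at Gg.
Path 2: Aa → Gg → Hh ← Bb
  Gg is a chain here and Gg is conditioned on, so the path is blocked at Gg.
Path 3: Aa → Ff ← Bb
  Ff is a collider here and neither Ff nor any of its descendants is conditioned on, so the collider stays closed — the path is blocked at Ff.
Since every path is blocked, d-separation holds.

Yes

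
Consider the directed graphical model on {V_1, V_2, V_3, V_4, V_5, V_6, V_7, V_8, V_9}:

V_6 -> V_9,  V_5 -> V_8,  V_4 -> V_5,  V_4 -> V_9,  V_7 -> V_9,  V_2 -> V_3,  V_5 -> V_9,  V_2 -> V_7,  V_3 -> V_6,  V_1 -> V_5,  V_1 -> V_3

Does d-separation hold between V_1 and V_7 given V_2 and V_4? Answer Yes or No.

Yes — V_1 and V_7 are d-separated given {V_2, V_4}.

We examine all 6 paths between V_1 and V_7:
Path 1: V_1 → V_3 → V_6 → V_9 ← V_7
  V_9 is a collider here and neither V_9 nor any of its descendants is conditioned on, so the collider stays closed — the path is blocked at V_9.
Path 2: V_1 → V_3 ← V_2 → V_7
  V_3 is a collider here and neither V_3 nor any of its descendants is conditioned on, so the collider stays closed — the path is blocked at V_3.
Path 3: V_1 → V_5 → V_9 ← V_6 ← V_3 ← V_2 → V_7
  V_9 is a collider here and neither V_9 nor any of its descendants is conditioned on, so the collider stays closed — the path is blocked at V_9.
Path 4: V_1 → V_5 → V_9 ← V_7
  V_9 is a collider here and neither V_9 nor any of its descendants is conditioned on, so the collider stays closed — the path is blocked at V_9.
Path 5: V_1 → V_5 ← V_4 → V_9 ← V_6 ← V_3 ← V_2 → V_7
  V_5 is a collider here and neither V_5 nor any of its descendants is conditioned on, so the collider stays closed — the path is blocked at V_5.
Path 6: V_1 → V_5 ← V_4 → V_9 ← V_7
  V_5 is a collider here and neither V_5 nor any of its descendants is conditioned on, so the collider stays closed — the path is blocked at V_5.
Every path is blocked, so V_1 and V_7 are d-separated given {V_2, V_4}.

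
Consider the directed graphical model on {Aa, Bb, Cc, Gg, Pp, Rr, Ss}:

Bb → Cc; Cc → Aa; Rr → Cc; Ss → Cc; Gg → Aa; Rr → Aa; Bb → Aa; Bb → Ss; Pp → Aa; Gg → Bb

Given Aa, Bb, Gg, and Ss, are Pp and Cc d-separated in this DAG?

No — Pp and Cc are not d-separated given {Aa, Bb, Gg, Ss}.

There are 6 undirected paths between Pp and Cc; checking each against the conditioning set {Aa, Bb, Gg, Ss}:
  1. Pp → Aa ← Cc — Aa:collider[open] ⇒ active
  2. Pp → Aa ← Bb → Ss → Cc — Aa:collider[open]; Bb:fork[blocks]; Ss:chain[blocks] ⇒ blocked
  3. Pp → Aa ← Bb → Cc — Aa:collider[open]; Bb:fork[blocks] ⇒ blocked
  4. Pp → Aa ← Rr → Cc — Aa:collider[open]; Rr:fork[open] ⇒ active
  5. Pp → Aa ← Gg → Bb → Ss → Cc — Aa:collider[open]; Gg:fork[blocks]; Bb:chain[blocks]; Ss:chain[blocks] ⇒ blocked
  6. Pp → Aa ← Gg → Bb → Cc — Aa:collider[open]; Gg:fork[blocks]; Bb:chain[blocks] ⇒ blocked
Because an active path exists, Pp and Cc are not d-separated.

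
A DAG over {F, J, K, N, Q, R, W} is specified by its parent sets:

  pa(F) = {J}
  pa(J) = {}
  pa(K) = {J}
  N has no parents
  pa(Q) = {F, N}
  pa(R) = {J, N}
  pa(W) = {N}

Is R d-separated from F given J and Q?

No

There are 2 undirected paths between R and F; checking each against the conditioning set {J, Q}:
Path 1: R ← J → F
  J is a fork here and J is conditioned on, so the path is blocked at J.
Path 2: R ← N → Q ← F
  N is a fork and N is not conditioned on; Q is a collider and Q is conditioned on, which opens it — no node blocks this path, so it is active.
Since the path R ← N → Q ← F is active, R and F are not d-separated given {J, Q}.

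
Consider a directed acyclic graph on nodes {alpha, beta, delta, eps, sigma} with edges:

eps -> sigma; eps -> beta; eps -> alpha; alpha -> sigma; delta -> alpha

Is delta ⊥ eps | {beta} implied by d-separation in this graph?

2 paths connect delta and eps; each must be blocked for d-separation to hold:
  1. delta → alpha ← eps — alpha:collider[blocks] ⇒ blocked
  2. delta → alpha → sigma ← eps — alpha:chain[open]; sigma:collider[blocks] ⇒ blocked
All paths are blocked; delta ⊥ eps | {beta} holds.

Yes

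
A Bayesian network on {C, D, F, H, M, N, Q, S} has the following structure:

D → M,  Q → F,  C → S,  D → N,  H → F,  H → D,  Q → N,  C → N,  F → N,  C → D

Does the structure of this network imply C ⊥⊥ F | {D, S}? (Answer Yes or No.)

No

Enumerating the 6 paths from C to F and testing each for blocking by {D, S}:
Path 1: C → D ← H → F
  D is a collider and D is conditioned on, which opens it; H is a fork and H is not conditioned on — no node blocks this path, so it is active.
Path 2: C → D → N ← Q → F
  D is a chain here and D is conditioned on, so the path is blocked at D.
Path 3: C → D → N ← F
  D is a chain here and D is conditioned on, so the path is blocked at D.
Path 4: C → N ← Q → F
  N is a collider here and neither N nor any of its descendants is conditioned on, so the collider stays closed — the path is blocked at N.
Path 5: C → N ← F
  N is a collider here and neither N nor any of its descendants is conditioned on, so the collider stays closed — the path is blocked at N.
Path 6: C → N ← D ← H → F
  N is a collider here and neither N nor any of its descendants is conditioned on, so the collider stays closed — the path is blocked at N.
At least one path is unblocked, so d-separation fails.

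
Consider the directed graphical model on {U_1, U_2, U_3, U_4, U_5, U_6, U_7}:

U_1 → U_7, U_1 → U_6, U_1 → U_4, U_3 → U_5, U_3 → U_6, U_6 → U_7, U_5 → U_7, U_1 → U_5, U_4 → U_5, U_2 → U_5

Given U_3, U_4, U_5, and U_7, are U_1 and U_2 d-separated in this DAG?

No — U_1 and U_2 are not d-separated given {U_3, U_4, U_5, U_7}.

There are 6 undirected paths between U_1 and U_2; checking each against the conditioning set {U_3, U_4, U_5, U_7}:
Path 1: U_1 → U_6 ← U_3 → U_5 ← U_2
  U_3 is a fork here and U_3 is conditioned on, so the path is blocked at U_3.
Path 2: U_1 → U_6 → U_7 ← U_5 ← U_2
  U_5 is a chain here and U_5 is conditioned on, so the path is blocked at U_5.
Path 3: U_1 → U_4 → U_5 ← U_2
  U_4 is a chain here and U_4 is conditioned on, so the path is blocked at U_4.
Path 4: U_1 → U_7 ← U_6 ← U_3 → U_5 ← U_2
  U_3 is a fork here and U_3 is conditioned on, so the path is blocked at U_3.
Path 5: U_1 → U_7 ← U_5 ← U_2
  U_5 is a chain here and U_5 is conditioned on, so the path is blocked at U_5.
Path 6: U_1 → U_5 ← U_2
  U_5 is a collider and U_5 is conditioned on, which opens it — no node blocks this path, so it is active.
At least one path is unblocked, so d-separation fails.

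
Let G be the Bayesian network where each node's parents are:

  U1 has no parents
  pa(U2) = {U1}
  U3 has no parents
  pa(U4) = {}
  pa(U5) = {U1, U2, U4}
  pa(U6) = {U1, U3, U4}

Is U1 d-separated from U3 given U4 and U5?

Yes

3 paths connect U1 and U3; each must be blocked for d-separation to hold:
Path 1: U1 → U6 ← U3
  U6 is a collider here and neither U6 nor any of its descendants is conditioned on, so the collider stays closed — the path is blocked at U6.
Path 2: U1 → U5 ← U4 → U6 ← U3
  U4 is a fork here and U4 is conditioned on, so the path is blocked at U4.
Path 3: U1 → U2 → U5 ← U4 → U6 ← U3
  U4 is a fork here and U4 is conditioned on, so the path is blocked at U4.
All paths are blocked; U1 ⊥ U3 | {U4, U5} holds.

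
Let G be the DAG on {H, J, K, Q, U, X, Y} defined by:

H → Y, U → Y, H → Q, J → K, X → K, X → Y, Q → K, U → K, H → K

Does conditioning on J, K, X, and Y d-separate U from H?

6 paths connect U and H; each must be blocked for d-separation to hold:
Path 1: U → K ← X → Y ← H
  X is a fork here and X is conditioned on, so the path is blocked at X.
Path 2: U → K ← Q ← H
  K is a collider and K is conditioned on, which opens it; Q is a chain and Q is not conditioned on — no node blocks this path, so it is active.
Path 3: U → K ← H
  K is a collider and K is conditioned on, which opens it — no node blocks this path, so it is active.
Path 4: U → Y ← X → K ← Q ← H
  X is a fork here and X is conditioned on, so the path is blocked at X.
Path 5: U → Y ← X → K ← H
  X is a fork here and X is conditioned on, so the path is blocked at X.
Path 6: U → Y ← H
  Y is a collider and Y is conditioned on, which opens it — no node blocks this path, so it is active.
Because an active path exists, U and H are not d-separated.

No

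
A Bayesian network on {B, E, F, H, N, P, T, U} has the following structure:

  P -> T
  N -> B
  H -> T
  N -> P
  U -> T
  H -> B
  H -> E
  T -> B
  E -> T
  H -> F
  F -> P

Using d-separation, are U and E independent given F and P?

We examine all 6 paths between U and E:
Path 1: U → T ← P ← F ← H → E
  T is a collider here and neither T nor any of its descendants is conditioned on, so the collider stays closed — the path is blocked at T.
Path 2: U → T ← P ← N → B ← H → E
  T is a collider here and neither T nor any of its descendants is conditioned on, so the collider stays closed — the path is blocked at T.
Path 3: U → T → B ← N → P ← F ← H → E
  B is a collider here and neither B nor any of its descendants is conditioned on, so the collider stays closed — the path is blocked at B.
Path 4: U → T → B ← H → E
  B is a collider here and neither B nor any of its descendants is conditioned on, so the collider stays closed — the path is blocked at B.
Path 5: U → T ← H → E
  T is a collider here and neither T nor any of its descendants is conditioned on, so the collider stays closed — the path is blocked at T.
Path 6: U → T ← E
  T is a collider here and neither T nor any of its descendants is conditioned on, so the collider stays closed — the path is blocked at T.
Since every path is blocked, d-separation holds.

Yes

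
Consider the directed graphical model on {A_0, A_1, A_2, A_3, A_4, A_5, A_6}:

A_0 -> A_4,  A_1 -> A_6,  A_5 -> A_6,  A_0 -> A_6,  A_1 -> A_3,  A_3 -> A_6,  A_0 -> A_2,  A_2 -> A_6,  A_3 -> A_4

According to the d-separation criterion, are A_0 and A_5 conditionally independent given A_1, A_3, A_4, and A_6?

No

There are 4 undirected paths between A_0 and A_5; checking each against the conditioning set {A_1, A_3, A_4, A_6}:
  1. A_0 → A_4 ← A_3 → A_6 ← A_5 — A_4:collider[open]; A_3:fork[blocks]; A_6:collider[open] ⇒ blocked
  2. A_0 → A_4 ← A_3 ← A_1 → A_6 ← A_5 — A_4:collider[open]; A_3:chain[blocks]; A_1:fork[blocks]; A_6:collider[open] ⇒ blocked
  3. A_0 → A_6 ← A_5 — A_6:collider[open] ⇒ active
  4. A_0 → A_2 → A_6 ← A_5 — A_2:chain[open]; A_6:collider[open] ⇒ active
Because an active path exists, A_0 and A_5 are not d-separated.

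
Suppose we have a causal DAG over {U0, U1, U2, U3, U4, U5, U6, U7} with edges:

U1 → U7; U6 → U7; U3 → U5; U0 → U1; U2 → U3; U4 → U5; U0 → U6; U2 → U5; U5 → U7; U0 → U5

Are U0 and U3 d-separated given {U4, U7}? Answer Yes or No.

No — U0 and U3 are not d-separated given {U4, U7}.

Enumerating the 6 paths from U0 to U3 and testing each for blocking by {U4, U7}:
Path 1: U0 → U6 → U7 ← U5 ← U3
  U6 is a chain and U6 is not conditioned on; U7 is a collider and U7 is conditioned on, which opens it; U5 is a chain and U5 is not conditioned on — no node blocks this path, so it is active.
Path 2: U0 → U6 → U7 ← U5 ← U2 → U3
  U6 is a chain and U6 is not conditioned on; U7 is a collider and U7 is conditioned on, which opens it; U5 is a chain and U5 is not conditioned on; U2 is a fork and U2 is not conditioned on — no node blocks this path, so it is active.
Path 3: U0 → U1 → U7 ← U5 ← U3
  U1 is a chain and U1 is not conditioned on; U7 is a collider and U7 is conditioned on, which opens it; U5 is a chain and U5 is not conditioned on — no node blocks this path, so it is active.
Path 4: U0 → U1 → U7 ← U5 ← U2 → U3
  U1 is a chain and U1 is not conditioned on; U7 is a collider and U7 is conditioned on, which opens it; U5 is a chain and U5 is not conditioned on; U2 is a fork and U2 is not conditioned on — no node blocks this path, so it is active.
Path 5: U0 → U5 ← U3
  U5 is a collider and its descendant U7 is conditioned on, which opens it — no node blocks this path, so it is active.
Path 6: U0 → U5 ← U2 → U3
  U5 is a collider and its descendant U7 is conditioned on, which opens it; U2 is a fork and U2 is not conditioned on — no node blocks this path, so it is active.
At least one path is unblocked, so d-separation fails.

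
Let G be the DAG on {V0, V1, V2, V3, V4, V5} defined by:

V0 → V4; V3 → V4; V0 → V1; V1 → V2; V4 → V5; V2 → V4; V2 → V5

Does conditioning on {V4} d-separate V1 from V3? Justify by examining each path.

No

There are 3 undirected paths between V1 and V3; checking each against the conditioning set {V4}:
Path 1: V1 → V2 → V5 ← V4 ← V3
  V5 is a collider here and neither V5 nor any of its descendants is conditioned on, so the collider stays closed — the path is blocked at V5.
Path 2: V1 → V2 → V4 ← V3
  V2 is a chain and V2 is not conditioned on; V4 is a collider and V4 is conditioned on, which opens it — no node blocks this path, so it is active.
Path 3: V1 ← V0 → V4 ← V3
  V0 is a fork and V0 is not conditioned on; V4 is a collider and V4 is conditioned on, which opens it — no node blocks this path, so it is active.
Because an active path exists, V1 and V3 are not d-separated.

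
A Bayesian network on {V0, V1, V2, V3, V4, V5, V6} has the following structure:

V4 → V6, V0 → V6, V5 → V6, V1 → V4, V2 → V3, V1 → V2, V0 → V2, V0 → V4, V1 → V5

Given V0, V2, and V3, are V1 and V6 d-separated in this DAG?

We examine all 5 paths between V1 and V6:
  1. V1 → V2 ← V0 → V6 — V2:collider[open]; V0:fork[blocks] ⇒ blocked
  2. V1 → V2 ← V0 → V4 → V6 — V2:collider[open]; V0:fork[blocks]; V4:chain[open] ⇒ blocked
  3. V1 → V4 → V6 — V4:chain[open] ⇒ active
  4. V1 → V4 ← V0 → V6 — V4:collider[blocks]; V0:fork[blocks] ⇒ blocked
  5. V1 → V5 → V6 — V5:chain[open] ⇒ active
Because an active path exists, V1 and V6 are not d-separated.

No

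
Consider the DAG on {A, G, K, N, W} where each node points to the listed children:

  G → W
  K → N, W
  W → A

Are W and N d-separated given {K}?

The only undirected path from W to N is:
Path 1: W ← K → N
  K is a fork here and K is conditioned on, so the path is blocked at K.
Since every path is blocked, d-separation holds.

Yes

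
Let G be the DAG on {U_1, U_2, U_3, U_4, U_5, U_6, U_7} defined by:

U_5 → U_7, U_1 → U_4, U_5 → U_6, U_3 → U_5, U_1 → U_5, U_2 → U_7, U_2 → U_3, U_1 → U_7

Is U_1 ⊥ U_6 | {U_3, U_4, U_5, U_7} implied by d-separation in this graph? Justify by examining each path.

Yes — U_1 and U_6 are d-separated given {U_3, U_4, U_5, U_7}.

We examine all 3 paths between U_1 and U_6:
Path 1: U_1 → U_7 ← U_2 → U_3 → U_5 → U_6
  U_3 is a chain here and U_3 is conditioned on, so the path is blocked at U_3.
Path 2: U_1 → U_7 ← U_5 → U_6
  U_5 is a fork here and U_5 is conditioned on, so the path is blocked at U_5.
Path 3: U_1 → U_5 → U_6
  U_5 is a chain here and U_5 is conditioned on, so the path is blocked at U_5.
Every path is blocked, so U_1 and U_6 are d-separated given {U_3, U_4, U_5, U_7}.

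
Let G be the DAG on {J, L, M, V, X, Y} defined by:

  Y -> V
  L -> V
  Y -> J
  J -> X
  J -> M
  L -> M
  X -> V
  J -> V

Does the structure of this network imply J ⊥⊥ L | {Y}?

Yes — J and L are d-separated given {Y}.

There are 4 undirected paths between J and L; checking each against the conditioning set {Y}:
  1. J → V ← L — V:collider[blocks] ⇒ blocked
  2. J → X → V ← L — X:chain[open]; V:collider[blocks] ⇒ blocked
  3. J → M ← L — M:collider[blocks] ⇒ blocked
  4. J ← Y → V ← L — Y:fork[blocks]; V:collider[blocks] ⇒ blocked
All paths are blocked; J ⊥ L | {Y} holds.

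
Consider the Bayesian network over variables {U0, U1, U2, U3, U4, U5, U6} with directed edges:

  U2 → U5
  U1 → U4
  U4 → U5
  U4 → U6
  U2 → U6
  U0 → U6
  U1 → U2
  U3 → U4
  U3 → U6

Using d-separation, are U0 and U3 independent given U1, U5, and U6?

4 paths connect U0 and U3; each must be blocked for d-separation to hold:
Path 1: U0 → U6 ← U2 ← U1 → U4 ← U3
  U1 is a fork here and U1 is conditioned on, so the path is blocked at U1.
Path 2: U0 → U6 ← U2 → U5 ← U4 ← U3
  U6 is a collider and U6 is conditioned on, which opens it; U2 is a fork and U2 is not conditioned on; U5 is a collider and U5 is conditioned on, which opens it; U4 is a chain and U4 is not conditioned on — no node blocks this path, so it is active.
Path 3: U0 → U6 ← U3
  U6 is a collider and U6 is conditioned on, which opens it — no node blocks this path, so it is active.
Path 4: U0 → U6 ← U4 ← U3
  U6 is a collider and U6 is conditioned on, which opens it; U4 is a chain and U4 is not conditioned on — no node blocks this path, so it is active.
At least one path is unblocked, so d-separation fails.

No — U0 and U3 are not d-separated given {U1, U5, U6}.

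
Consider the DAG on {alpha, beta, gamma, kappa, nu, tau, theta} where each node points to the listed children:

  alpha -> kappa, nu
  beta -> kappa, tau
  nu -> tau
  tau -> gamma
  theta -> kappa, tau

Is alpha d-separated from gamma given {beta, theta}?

No — alpha and gamma are not d-separated given {beta, theta}.

We examine all 3 paths between alpha and gamma:
Path 1: alpha → nu → tau → gamma
  nu is a chain and nu is not conditioned on; tau is a chain and tau is not conditioned on — no node blocks this path, so it is active.
Path 2: alpha → kappa ← theta → tau → gamma
  kappa is a collider here and neither kappa nor any of its descendants is conditioned on, so the collider stays closed — the path is blocked at kappa.
Path 3: alpha → kappa ← beta → tau → gamma
  kappa is a collider here and neither kappa nor any of its descendants is conditioned on, so the collider stays closed — the path is blocked at kappa.
At least one path is unblocked, so d-separation fails.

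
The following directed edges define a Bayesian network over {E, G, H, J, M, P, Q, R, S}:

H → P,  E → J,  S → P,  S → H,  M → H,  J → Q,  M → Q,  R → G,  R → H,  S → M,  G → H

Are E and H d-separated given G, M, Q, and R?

Yes

We examine all 3 paths between E and H:
Path 1: E → J → Q ← M ← S → P ← H
  M is a chain here and M is conditioned on, so the path is blocked at M.
Path 2: E → J → Q ← M ← S → H
  M is a chain here and M is conditioned on, so the path is blocked at M.
Path 3: E → J → Q ← M → H
  M is a fork here and M is conditioned on, so the path is blocked at M.
Since every path is blocked, d-separation holds.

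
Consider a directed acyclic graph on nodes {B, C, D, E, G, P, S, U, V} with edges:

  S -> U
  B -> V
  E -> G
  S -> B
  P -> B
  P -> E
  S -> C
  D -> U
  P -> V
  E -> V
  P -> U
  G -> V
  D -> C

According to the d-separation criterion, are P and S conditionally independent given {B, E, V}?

6 paths connect P and S; each must be blocked for d-separation to hold:
  1. P → E → V ← B ← S — E:chain[blocks]; V:collider[open]; B:chain[blocks] ⇒ blocked
  2. P → E → G → V ← B ← S — E:chain[blocks]; G:chain[open]; V:collider[open]; B:chain[blocks] ⇒ blocked
  3. P → V ← B ← S — V:collider[open]; B:chain[blocks] ⇒ blocked
  4. P → B ← S — B:collider[open] ⇒ active
  5. P → U ← D → C ← S — U:collider[blocks]; D:fork[open]; C:collider[blocks] ⇒ blocked
  6. P → U ← S — U:collider[blocks] ⇒ blocked
At least one path is unblocked, so d-separation fails.

No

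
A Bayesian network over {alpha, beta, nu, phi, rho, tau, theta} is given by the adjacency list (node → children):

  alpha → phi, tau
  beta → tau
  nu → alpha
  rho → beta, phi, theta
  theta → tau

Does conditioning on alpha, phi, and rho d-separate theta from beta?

We examine all 4 paths between theta and beta:
  1. theta → tau ← alpha → phi ← rho → beta — tau:collider[blocks]; alpha:fork[blocks]; phi:collider[open]; rho:fork[blocks] ⇒ blocked
  2. theta → tau ← beta — tau:collider[blocks] ⇒ blocked
  3. theta ← rho → beta — rho:fork[blocks] ⇒ blocked
  4. theta ← rho → phi ← alpha → tau ← beta — rho:fork[blocks]; phi:collider[open]; alpha:fork[blocks]; tau:collider[blocks] ⇒ blocked
All paths are blocked; theta ⊥ beta | {alpha, phi, rho} holds.

Yes — theta and beta are d-separated given {alpha, phi, rho}.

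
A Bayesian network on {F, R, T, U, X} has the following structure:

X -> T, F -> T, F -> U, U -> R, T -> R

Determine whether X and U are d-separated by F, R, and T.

Enumerating the 2 paths from X to U and testing each for blocking by {F, R, T}:
  1. X → T ← F → U — T:collider[open]; F:fork[blocks] ⇒ blocked
  2. X → T → R ← U — T:chain[blocks]; R:collider[open] ⇒ blocked
All paths are blocked; X ⊥ U | {F, R, T} holds.

Yes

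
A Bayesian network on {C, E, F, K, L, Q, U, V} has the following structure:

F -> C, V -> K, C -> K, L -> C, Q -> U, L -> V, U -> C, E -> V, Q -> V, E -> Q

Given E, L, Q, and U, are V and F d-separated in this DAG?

Yes

Enumerating the 4 paths from V to F and testing each for blocking by {E, L, Q, U}:
  1. V ← Q → U → C ← F — Q:fork[blocks]; U:chain[blocks]; C:collider[blocks] ⇒ blocked
  2. V ← L → C ← F — L:fork[blocks]; C:collider[blocks] ⇒ blocked
  3. V ← E → Q → U → C ← F — E:fork[blocks]; Q:chain[blocks]; U:chain[blocks]; C:collider[blocks] ⇒ blocked
  4. V → K ← C ← F — K:collider[blocks]; C:chain[open] ⇒ blocked
Every path is blocked, so V and F are d-separated given {E, L, Q, U}.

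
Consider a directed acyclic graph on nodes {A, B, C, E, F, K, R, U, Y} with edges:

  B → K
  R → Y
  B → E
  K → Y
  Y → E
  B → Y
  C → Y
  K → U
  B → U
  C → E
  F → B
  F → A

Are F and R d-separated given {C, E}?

No

There are 5 undirected paths between F and R; checking each against the conditioning set {C, E}:
Path 1: F → B → U ← K → Y ← R
  U is a collider here and neither U nor any of its descendants is conditioned on, so the collider stays closed — the path is blocked at U.
Path 2: F → B → K → Y ← R
  B is a chain and B is not conditioned on; K is a chain and K is not conditioned on; Y is a collider and its descendant E is conditioned on, which opens it — no node blocks this path, so it is active.
Path 3: F → B → E ← C → Y ← R
  C is a fork here and C is conditioned on, so the path is blocked at C.
Path 4: F → B → E ← Y ← R
  B is a chain and B is not conditioned on; E is a collider and E is conditioned on, which opens it; Y is a chain and Y is not conditioned on — no node blocks this path, so it is active.
Path 5: F → B → Y ← R
  B is a chain and B is not conditioned on; Y is a collider and its descendant E is conditioned on, which opens it — no node blocks this path, so it is active.
Because an active path exists, F and R are not d-separated.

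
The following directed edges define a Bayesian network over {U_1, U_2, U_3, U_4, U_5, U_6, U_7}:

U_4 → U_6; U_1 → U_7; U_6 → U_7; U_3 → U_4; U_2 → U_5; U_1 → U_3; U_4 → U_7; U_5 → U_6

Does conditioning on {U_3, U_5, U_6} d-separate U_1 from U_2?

4 paths connect U_1 and U_2; each must be blocked for d-separation to hold:
  1. U_1 → U_3 → U_4 → U_6 ← U_5 ← U_2 — U_3:chain[blocks]; U_4:chain[open]; U_6:collider[open]; U_5:chain[blocks] ⇒ blocked
  2. U_1 → U_3 → U_4 → U_7 ← U_6 ← U_5 ← U_2 — U_3:chain[blocks]; U_4:chain[open]; U_7:collider[blocks]; U_6:chain[blocks]; U_5:chain[blocks] ⇒ blocked
  3. U_1 → U_7 ← U_6 ← U_5 ← U_2 — U_7:collider[blocks]; U_6:chain[blocks]; U_5:chain[blocks] ⇒ blocked
  4. U_1 → U_7 ← U_4 → U_6 ← U_5 ← U_2 — U_7:collider[blocks]; U_4:fork[open]; U_6:collider[open]; U_5:chain[blocks] ⇒ blocked
Every path is blocked, so U_1 and U_2 are d-separated given {U_3, U_5, U_6}.

Yes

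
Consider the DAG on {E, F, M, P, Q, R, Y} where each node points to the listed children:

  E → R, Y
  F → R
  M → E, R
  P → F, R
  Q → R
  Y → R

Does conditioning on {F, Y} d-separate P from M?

There are 6 undirected paths between P and M; checking each against the conditioning set {F, Y}:
  1. P → F → R ← Y ← E ← M — F:chain[blocks]; R:collider[blocks]; Y:chain[blocks]; E:chain[open] ⇒ blocked
  2. P → F → R ← E ← M — F:chain[blocks]; R:collider[blocks]; E:chain[open] ⇒ blocked
  3. P → F → R ← M — F:chain[blocks]; R:collider[blocks] ⇒ blocked
  4. P → R ← Y ← E ← M — R:collider[blocks]; Y:chain[blocks]; E:chain[open] ⇒ blocked
  5. P → R ← E ← M — R:collider[blocks]; E:chain[open] ⇒ blocked
  6. P → R ← M — R:collider[blocks] ⇒ blocked
All paths are blocked; P ⊥ M | {F, Y} holds.

Yes — P and M are d-separated given {F, Y}.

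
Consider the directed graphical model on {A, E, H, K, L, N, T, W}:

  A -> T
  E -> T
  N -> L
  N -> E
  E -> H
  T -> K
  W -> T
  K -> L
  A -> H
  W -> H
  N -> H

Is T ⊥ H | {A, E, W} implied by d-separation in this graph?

Yes — T and H are d-separated given {A, E, W}.

We examine all 6 paths between T and H:
Path 1: T ← A → H
  A is a fork here and A is conditioned on, so the path is blocked at A.
Path 2: T ← W → H
  W is a fork here and W is conditioned on, so the path is blocked at W.
Path 3: T ← E ← N → H
  E is a chain here and E is conditioned on, so the path is blocked at E.
Path 4: T ← E → H
  E is a fork here and E is conditioned on, so the path is blocked at E.
Path 5: T → K → L ← N → E → H
  L is a collider here and neither L nor any of its descendants is conditioned on, so the collider stays closed — the path is blocked at L.
Path 6: T → K → L ← N → H
  L is a collider here and neither L nor any of its descendants is conditioned on, so the collider stays closed — the path is blocked at L.
All paths are blocked; T ⊥ H | {A, E, W} holds.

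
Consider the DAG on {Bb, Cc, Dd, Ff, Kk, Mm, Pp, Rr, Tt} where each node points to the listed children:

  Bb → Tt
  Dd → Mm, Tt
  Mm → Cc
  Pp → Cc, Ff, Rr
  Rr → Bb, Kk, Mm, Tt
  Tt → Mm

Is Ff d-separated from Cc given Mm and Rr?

No

There are 6 undirected paths between Ff and Cc; checking each against the conditioning set {Mm, Rr}:
  1. Ff ← Pp → Rr → Mm → Cc — Pp:fork[open]; Rr:chain[blocks]; Mm:chain[blocks] ⇒ blocked
  2. Ff ← Pp → Rr → Bb → Tt → Mm → Cc — Pp:fork[open]; Rr:chain[blocks]; Bb:chain[open]; Tt:chain[open]; Mm:chain[blocks] ⇒ blocked
  3. Ff ← Pp → Rr → Bb → Tt ← Dd → Mm → Cc — Pp:fork[open]; Rr:chain[blocks]; Bb:chain[open]; Tt:collider[open]; Dd:fork[open]; Mm:chain[blocks] ⇒ blocked
  4. Ff ← Pp → Rr → Tt → Mm → Cc — Pp:fork[open]; Rr:chain[blocks]; Tt:chain[open]; Mm:chain[blocks] ⇒ blocked
  5. Ff ← Pp → Rr → Tt ← Dd → Mm → Cc — Pp:fork[open]; Rr:chain[blocks]; Tt:collider[open]; Dd:fork[open]; Mm:chain[blocks] ⇒ blocked
  6. Ff ← Pp → Cc — Pp:fork[open] ⇒ active
Because an active path exists, Ff and Cc are not d-separated.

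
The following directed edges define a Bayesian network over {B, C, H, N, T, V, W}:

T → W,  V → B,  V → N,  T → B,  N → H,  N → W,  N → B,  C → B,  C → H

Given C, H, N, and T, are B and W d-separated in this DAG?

Yes

Enumerating the 4 paths from B to W and testing each for blocking by {C, H, N, T}:
  1. B ← V → N → W — V:fork[open]; N:chain[blocks] ⇒ blocked
  2. B ← C → H ← N → W — C:fork[blocks]; H:collider[open]; N:fork[blocks] ⇒ blocked
  3. B ← N → W — N:fork[blocks] ⇒ blocked
  4. B ← T → W — T:fork[blocks] ⇒ blocked
Since every path is blocked, d-separation holds.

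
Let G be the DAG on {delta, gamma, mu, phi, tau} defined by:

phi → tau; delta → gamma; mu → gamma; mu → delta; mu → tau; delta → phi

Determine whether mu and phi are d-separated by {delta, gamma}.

There are 3 undirected paths between mu and phi; checking each against the conditioning set {delta, gamma}:
Path 1: mu → delta → phi
  delta is a chain here and delta is conditioned on, so the path is blocked at delta.
Path 2: mu → gamma ← delta → phi
  delta is a fork here and delta is conditioned on, so the path is blocked at delta.
Path 3: mu → tau ← phi
  tau is a collider here and neither tau nor any of its descendants is conditioned on, so the collider stays closed — the path is blocked at tau.
Every path is blocked, so mu and phi are d-separated given {delta, gamma}.

Yes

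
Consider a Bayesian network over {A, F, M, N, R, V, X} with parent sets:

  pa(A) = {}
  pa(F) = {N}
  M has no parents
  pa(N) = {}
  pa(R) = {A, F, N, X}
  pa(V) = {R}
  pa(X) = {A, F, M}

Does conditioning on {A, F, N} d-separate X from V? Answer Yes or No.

No

We examine all 4 paths between X and V:
  1. X → R → V — R:chain[open] ⇒ active
  2. X ← F → R → V — F:fork[blocks]; R:chain[open] ⇒ blocked
  3. X ← F ← N → R → V — F:chain[blocks]; N:fork[blocks]; R:chain[open] ⇒ blocked
  4. X ← A → R → V — A:fork[blocks]; R:chain[open] ⇒ blocked
Because an active path exists, X and V are not d-separated.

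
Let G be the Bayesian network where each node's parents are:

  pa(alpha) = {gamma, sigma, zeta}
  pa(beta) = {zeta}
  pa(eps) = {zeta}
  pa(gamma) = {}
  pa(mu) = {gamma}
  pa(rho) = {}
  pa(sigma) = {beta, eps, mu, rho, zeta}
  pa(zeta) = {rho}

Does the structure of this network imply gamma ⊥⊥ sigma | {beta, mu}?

Yes — gamma and sigma are d-separated given {beta, mu}.

Enumerating the 6 paths from gamma to sigma and testing each for blocking by {beta, mu}:
  1. gamma → alpha ← zeta → eps → sigma — alpha:collider[blocks]; zeta:fork[open]; eps:chain[open] ⇒ blocked
  2. gamma → alpha ← zeta ← rho → sigma — alpha:collider[blocks]; zeta:chain[open]; rho:fork[open] ⇒ blocked
  3. gamma → alpha ← zeta → beta → sigma — alpha:collider[blocks]; zeta:fork[open]; beta:chain[blocks] ⇒ blocked
  4. gamma → alpha ← zeta → sigma — alpha:collider[blocks]; zeta:fork[open] ⇒ blocked
  5. gamma → alpha ← sigma — alpha:collider[blocks] ⇒ blocked
  6. gamma → mu → sigma — mu:chain[blocks] ⇒ blocked
Since every path is blocked, d-separation holds.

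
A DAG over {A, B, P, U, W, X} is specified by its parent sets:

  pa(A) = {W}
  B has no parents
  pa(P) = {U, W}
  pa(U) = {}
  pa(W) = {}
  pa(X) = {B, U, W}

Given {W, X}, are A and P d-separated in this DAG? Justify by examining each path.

Enumerating the 2 paths from A to P and testing each for blocking by {W, X}:
Path 1: A ← W → X ← U → P
  W is a fork here and W is conditioned on, so the path is blocked at W.
Path 2: A ← W → P
  W is a fork here and W is conditioned on, so the path is blocked at W.
Since every path is blocked, d-separation holds.

Yes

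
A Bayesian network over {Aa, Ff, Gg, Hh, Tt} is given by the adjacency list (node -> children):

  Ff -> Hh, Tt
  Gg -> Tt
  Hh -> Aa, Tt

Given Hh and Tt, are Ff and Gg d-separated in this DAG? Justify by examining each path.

No

Enumerating the 2 paths from Ff to Gg and testing each for blocking by {Hh, Tt}:
  1. Ff → Hh → Tt ← Gg — Hh:chain[blocks]; Tt:collider[open] ⇒ blocked
  2. Ff → Tt ← Gg — Tt:collider[open] ⇒ active
Because an active path exists, Ff and Gg are not d-separated.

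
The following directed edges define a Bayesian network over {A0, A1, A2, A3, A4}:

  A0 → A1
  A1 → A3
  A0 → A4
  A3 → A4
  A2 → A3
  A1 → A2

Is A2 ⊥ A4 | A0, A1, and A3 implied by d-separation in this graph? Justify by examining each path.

Enumerating the 4 paths from A2 to A4 and testing each for blocking by {A0, A1, A3}:
Path 1: A2 → A3 ← A1 ← A0 → A4
  A1 is a chain here and A1 is conditioned on, so the path is blocked at A1.
Path 2: A2 → A3 → A4
  A3 is a chain here and A3 is conditioned on, so the path is blocked at A3.
Path 3: A2 ← A1 → A3 → A4
  A1 is a fork here and A1 is conditioned on, so the path is blocked at A1.
Path 4: A2 ← A1 ← A0 → A4
  A1 is a chain here and A1 is conditioned on, so the path is blocked at A1.
Every path is blocked, so A2 and A4 are d-separated given {A0, A1, A3}.

Yes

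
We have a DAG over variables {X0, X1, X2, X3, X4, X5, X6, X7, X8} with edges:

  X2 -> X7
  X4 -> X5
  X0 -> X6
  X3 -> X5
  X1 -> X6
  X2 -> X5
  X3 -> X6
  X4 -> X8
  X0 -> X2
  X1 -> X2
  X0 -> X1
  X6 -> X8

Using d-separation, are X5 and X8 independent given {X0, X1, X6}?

We examine all 6 paths between X5 and X8:
Path 1: X5 ← X2 ← X0 → X6 → X8
  X0 is a fork here and X0 is conditioned on, so the path is blocked at X0.
Path 2: X5 ← X2 ← X0 → X1 → X6 → X8
  X0 is a fork here and X0 is conditioned on, so the path is blocked at X0.
Path 3: X5 ← X2 ← X1 → X6 → X8
  X1 is a fork here and X1 is conditioned on, so the path is blocked at X1.
Path 4: X5 ← X2 ← X1 ← X0 → X6 → X8
  X1 is a chain here and X1 is conditioned on, so the path is blocked at X1.
Path 5: X5 ← X3 → X6 → X8
  X6 is a chain here and X6 is conditioned on, so the path is blocked at X6.
Path 6: X5 ← X4 → X8
  X4 is a fork and X4 is not conditioned on — no node blocks this path, so it is active.
At least one path is unblocked, so d-separation fails.

No — X5 and X8 are not d-separated given {X0, X1, X6}.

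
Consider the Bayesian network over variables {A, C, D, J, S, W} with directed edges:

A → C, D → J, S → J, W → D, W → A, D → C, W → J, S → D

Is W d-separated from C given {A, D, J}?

4 paths connect W and C; each must be blocked for d-separation to hold:
  1. W → J ← D → C — J:collider[open]; D:fork[blocks] ⇒ blocked
  2. W → J ← S → D → C — J:collider[open]; S:fork[open]; D:chain[blocks] ⇒ blocked
  3. W → A → C — A:chain[blocks] ⇒ blocked
  4. W → D → C — D:chain[blocks] ⇒ blocked
Every path is blocked, so W and C are d-separated given {A, D, J}.

Yes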